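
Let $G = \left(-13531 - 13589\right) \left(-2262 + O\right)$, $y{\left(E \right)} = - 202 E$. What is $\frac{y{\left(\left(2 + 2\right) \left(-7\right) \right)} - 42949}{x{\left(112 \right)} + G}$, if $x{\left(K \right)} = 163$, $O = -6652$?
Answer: $- \frac{37293}{241747843} \approx -0.00015426$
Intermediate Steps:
$G = 241747680$ ($G = \left(-13531 - 13589\right) \left(-2262 - 6652\right) = \left(-27120\right) \left(-8914\right) = 241747680$)
$\frac{y{\left(\left(2 + 2\right) \left(-7\right) \right)} - 42949}{x{\left(112 \right)} + G} = \frac{- 202 \left(2 + 2\right) \left(-7\right) - 42949}{163 + 241747680} = \frac{- 202 \cdot 4 \left(-7\right) - 42949}{241747843} = \left(\left(-202\right) \left(-28\right) - 42949\right) \frac{1}{241747843} = \left(5656 - 42949\right) \frac{1}{241747843} = \left(-37293\right) \frac{1}{241747843} = - \frac{37293}{241747843}$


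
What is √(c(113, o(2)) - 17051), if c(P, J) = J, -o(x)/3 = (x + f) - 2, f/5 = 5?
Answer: I*√17126 ≈ 130.87*I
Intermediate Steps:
f = 25 (f = 5*5 = 25)
o(x) = -69 - 3*x (o(x) = -3*((x + 25) - 2) = -3*((25 + x) - 2) = -3*(23 + x) = -69 - 3*x)
√(c(113, o(2)) - 17051) = √((-69 - 3*2) - 17051) = √((-69 - 6) - 17051) = √(-75 - 17051) = √(-17126) = I*√17126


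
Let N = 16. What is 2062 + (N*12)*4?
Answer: 2830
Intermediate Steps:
2062 + (N*12)*4 = 2062 + (16*12)*4 = 2062 + 192*4 = 2062 + 768 = 2830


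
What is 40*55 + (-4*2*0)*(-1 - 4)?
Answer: 2200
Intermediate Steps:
40*55 + (-4*2*0)*(-1 - 4) = 2200 - 8*0*(-5) = 2200 + 0*(-5) = 2200 + 0 = 2200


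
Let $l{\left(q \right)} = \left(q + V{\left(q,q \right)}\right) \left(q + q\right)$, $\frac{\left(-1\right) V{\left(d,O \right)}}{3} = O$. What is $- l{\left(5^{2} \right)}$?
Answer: $2500$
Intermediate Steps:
$V{\left(d,O \right)} = - 3 O$
$l{\left(q \right)} = - 4 q^{2}$ ($l{\left(q \right)} = \left(q - 3 q\right) \left(q + q\right) = - 2 q 2 q = - 4 q^{2}$)
$- l{\left(5^{2} \right)} = - \left(-4\right) \left(5^{2}\right)^{2} = - \left(-4\right) 25^{2} = - \left(-4\right) 625 = \left(-1\right) \left(-2500\right) = 2500$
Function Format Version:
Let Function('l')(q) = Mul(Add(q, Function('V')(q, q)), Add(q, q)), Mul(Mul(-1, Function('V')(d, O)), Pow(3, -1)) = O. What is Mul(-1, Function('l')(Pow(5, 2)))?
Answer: 2500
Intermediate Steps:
Function('V')(d, O) = Mul(-3, O)
Function('l')(q) = Mul(-4, Pow(q, 2)) (Function('l')(q) = Mul(Add(q, Mul(-3, q)), Add(q, q)) = Mul(Mul(-2, q), Mul(2, q)) = Mul(-4, Pow(q, 2)))
Mul(-1, Function('l')(Pow(5, 2))) = Mul(-1, Mul(-4, Pow(Pow(5, 2), 2))) = Mul(-1, Mul(-4, Pow(25, 2))) = Mul(-1, Mul(-4, 625)) = Mul(-1, -2500) = 2500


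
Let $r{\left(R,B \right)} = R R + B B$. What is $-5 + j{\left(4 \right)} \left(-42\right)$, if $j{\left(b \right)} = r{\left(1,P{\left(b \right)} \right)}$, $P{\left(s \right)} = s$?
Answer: $-719$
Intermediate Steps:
$r{\left(R,B \right)} = B^{2} + R^{2}$ ($r{\left(R,B \right)} = R^{2} + B^{2} = B^{2} + R^{2}$)
$j{\left(b \right)} = 1 + b^{2}$ ($j{\left(b \right)} = b^{2} + 1^{2} = b^{2} + 1 = 1 + b^{2}$)
$-5 + j{\left(4 \right)} \left(-42\right) = -5 + \left(1 + 4^{2}\right) \left(-42\right) = -5 + \left(1 + 16\right) \left(-42\right) = -5 + 17 \left(-42\right) = -5 - 714 = -719$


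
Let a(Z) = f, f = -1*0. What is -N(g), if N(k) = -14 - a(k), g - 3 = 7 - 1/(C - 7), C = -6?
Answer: 14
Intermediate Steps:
f = 0
a(Z) = 0
g = 131/13 (g = 3 + (7 - 1/(-6 - 7)) = 3 + (7 - 1/(-13)) = 3 + (7 - 1/13*(-1)) = 3 + (7 + 1/13) = 3 + 92/13 = 131/13 ≈ 10.077)
N(k) = -14 (N(k) = -14 - 1*0 = -14 + 0 = -14)
-N(g) = -1*(-14) = 14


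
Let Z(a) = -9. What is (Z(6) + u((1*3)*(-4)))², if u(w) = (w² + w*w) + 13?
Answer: 85264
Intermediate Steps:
u(w) = 13 + 2*w² (u(w) = (w² + w²) + 13 = 2*w² + 13 = 13 + 2*w²)
(Z(6) + u((1*3)*(-4)))² = (-9 + (13 + 2*((1*3)*(-4))²))² = (-9 + (13 + 2*(3*(-4))²))² = (-9 + (13 + 2*(-12)²))² = (-9 + (13 + 2*144))² = (-9 + (13 + 288))² = (-9 + 301)² = 292² = 85264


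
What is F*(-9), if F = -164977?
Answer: 1484793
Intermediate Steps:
F*(-9) = -164977*(-9) = 1484793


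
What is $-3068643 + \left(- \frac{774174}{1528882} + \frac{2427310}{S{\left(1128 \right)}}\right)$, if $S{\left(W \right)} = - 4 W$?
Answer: $- \frac{5293045598068255}{1724578896} \approx -3.0692 \cdot 10^{6}$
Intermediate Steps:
$-3068643 + \left(- \frac{774174}{1528882} + \frac{2427310}{S{\left(1128 \right)}}\right) = -3068643 + \left(- \frac{774174}{1528882} + \frac{2427310}{\left(-4\right) 1128}\right) = -3068643 + \left(\left(-774174\right) \frac{1}{1528882} + \frac{2427310}{-4512}\right) = -3068643 + \left(- \frac{387087}{764441} + 2427310 \left(- \frac{1}{4512}\right)\right) = -3068643 - \frac{928640910127}{1724578896} = - \frac{5293045598068255}{1724578896}$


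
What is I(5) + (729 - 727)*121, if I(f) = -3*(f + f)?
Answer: 212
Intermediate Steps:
I(f) = -6*f
I(5) + (729 - 727)*121 = -6*5 + (729 - 727)*121 = -30 + 2*121 = -30 + 242 = 212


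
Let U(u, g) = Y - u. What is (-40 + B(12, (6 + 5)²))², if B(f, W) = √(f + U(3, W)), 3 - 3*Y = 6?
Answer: 1608 - 160*√2 ≈ 1381.7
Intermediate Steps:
Y = -1 (Y = 1 - ⅓*6 = 1 - 2 = -1)
U(u, g) = -1 - u
B(f, W) = √(-4 + f) (B(f, W) = √(f + (-1 - 1*3)) = √(f + (-1 - 3)) = √(f - 4) = √(-4 + f))
(-40 + B(12, (6 + 5)²))² = (-40 + √(-4 + 12))² = (-40 + √8)² = (-40 + 2*√2)²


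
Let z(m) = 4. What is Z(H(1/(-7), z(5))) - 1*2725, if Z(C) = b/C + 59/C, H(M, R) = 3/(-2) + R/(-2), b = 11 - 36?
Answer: -19143/7 ≈ -2734.7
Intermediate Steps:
b = -25
H(M, R) = -3/2 - R/2 (H(M, R) = 3*(-½) + R*(-½) = -3/2 - R/2)
Z(C) = 34/C (Z(C) = -25/C + 59/C = 34/C)
Z(H(1/(-7), z(5))) - 1*2725 = 34/(-3/2 - ½*4) - 1*2725 = 34/(-3/2 - 2) - 2725 = 34/(-7/2) - 2725 = 34*(-2/7) - 2725 = -68/7 - 2725 = -19143/7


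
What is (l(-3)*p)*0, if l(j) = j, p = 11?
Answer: 0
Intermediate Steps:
(l(-3)*p)*0 = -3*11*0 = -33*0 = 0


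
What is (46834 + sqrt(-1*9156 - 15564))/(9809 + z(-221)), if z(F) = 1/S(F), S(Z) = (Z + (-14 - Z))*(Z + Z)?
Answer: 289808792/60698093 + 24752*I*sqrt(1545)/60698093 ≈ 4.7746 + 0.016029*I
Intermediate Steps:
S(Z) = -28*Z
z(F) = -1/(28*F) (z(F) = 1/(-28*F) = -1/(28*F))
(46834 + sqrt(-1*9156 - 15564))/(9809 + z(-221)) = (46834 + sqrt(-1*9156 - 15564))/(9809 - 1/28/(-221)) = (46834 + sqrt(-9156 - 15564))/(9809 - 1/28*(-1/221)) = (46834 + sqrt(-24720))/(9809 + 1/6188) = (46834 + 4*I*sqrt(1545))/(60698093/6188) = (46834 + 4*I*sqrt(1545))*(6188/60698093) = 289808792/60698093 + 24752*I*sqrt(1545)/60698093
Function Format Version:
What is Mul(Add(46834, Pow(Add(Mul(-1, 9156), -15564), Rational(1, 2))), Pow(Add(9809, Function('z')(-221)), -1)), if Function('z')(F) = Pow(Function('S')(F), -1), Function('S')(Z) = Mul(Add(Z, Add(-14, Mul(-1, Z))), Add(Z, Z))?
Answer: Add(Rational(289808792, 60698093), Mul(Rational(24752, 60698093), I, Pow(1545, Rational(1, 2)))) ≈ Add(4.7746, Mul(0.016029, I))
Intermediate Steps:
Function('S')(Z) = Mul(-28, Z) (Function('S')(Z) = Mul(-14, Mul(2, Z)) = Mul(-28, Z))
Function('z')(F) = Mul(Rational(-1, 28), Pow(F, -1)) (Function('z')(F) = Pow(Mul(-28, F), -1) = Mul(Rational(-1, 28), Pow(F, -1)))
Mul(Add(46834, Pow(Add(Mul(-1, 9156), -15564), Rational(1, 2))), Pow(Add(9809, Function('z')(-221)), -1)) = Mul(Add(46834, Pow(Add(Mul(-1, 9156), -15564), Rational(1, 2))), Pow(Add(9809, Mul(Rational(-1, 28), Pow(-221, -1))), -1)) = Mul(Add(46834, Pow(Add(-9156, -15564), Rational(1, 2))), Pow(Add(9809, Mul(Rational(-1, 28), Rational(-1, 221))), -1)) = Mul(Add(46834, Pow(-24720, Rational(1, 2))), Pow(Add(9809, Rational(1, 6188)), -1)) = Mul(Add(46834, Mul(4, I, Pow(1545, Rational(1, 2)))), Pow(Rational(60698093, 6188), -1)) = Mul(Add(46834, Mul(4, I, Pow(1545, Rational(1, 2)))), Rational(6188, 60698093)) = Add(Rational(289808792, 60698093), Mul(Rational(24752, 60698093), I, Pow(1545, Rational(1, 2))))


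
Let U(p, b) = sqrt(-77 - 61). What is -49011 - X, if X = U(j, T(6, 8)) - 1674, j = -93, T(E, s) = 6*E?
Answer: -47337 - I*sqrt(138) ≈ -47337.0 - 11.747*I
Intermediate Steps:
U(p, b) = I*sqrt(138) (U(p, b) = sqrt(-138) = I*sqrt(138))
X = -1674 + I*sqrt(138) (X = I*sqrt(138) - 1674 = -1674 + I*sqrt(138) ≈ -1674.0 + 11.747*I)
-49011 - X = -49011 - (-1674 + I*sqrt(138)) = -49011 + (1674 - I*sqrt(138)) = -47337 - I*sqrt(138)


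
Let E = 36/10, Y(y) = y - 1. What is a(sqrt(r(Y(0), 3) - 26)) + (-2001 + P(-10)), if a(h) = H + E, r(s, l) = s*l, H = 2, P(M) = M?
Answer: -10027/5 ≈ -2005.4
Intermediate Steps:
Y(y) = -1 + y
r(s, l) = l*s
E = 18/5 (E = 36*(1/10) = 18/5 ≈ 3.6000)
a(h) = 28/5 (a(h) = 2 + 18/5 = 28/5)
a(sqrt(r(Y(0), 3) - 26)) + (-2001 + P(-10)) = 28/5 + (-2001 - 10) = 28/5 - 2011 = -10027/5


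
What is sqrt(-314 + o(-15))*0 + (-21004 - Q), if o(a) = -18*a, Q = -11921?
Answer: -9083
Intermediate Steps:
sqrt(-314 + o(-15))*0 + (-21004 - Q) = sqrt(-314 - 18*(-15))*0 + (-21004 - 1*(-11921)) = sqrt(-314 + 270)*0 + (-21004 + 11921) = sqrt(-44)*0 - 9083 = (2*I*sqrt(11))*0 - 9083 = 0 - 9083 = -9083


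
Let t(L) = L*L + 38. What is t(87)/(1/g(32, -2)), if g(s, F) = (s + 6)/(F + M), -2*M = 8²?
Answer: -144533/17 ≈ -8501.9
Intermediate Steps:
t(L) = 38 + L² (t(L) = L² + 38 = 38 + L²)
M = -32 (M = -½*8² = -½*64 = -32)
g(s, F) = (6 + s)/(-32 + F) (g(s, F) = (s + 6)/(F - 32) = (6 + s)/(-32 + F))
t(87)/(1/g(32, -2)) = (38 + 87²)/(1/((6 + 32)/(-32 - 2))) = (38 + 7569)/(1/(38/(-34))) = 7607/(1/(-1/34*38)) = 7607/(1/(-19/17)) = 7607/(-17/19) = 7607*(-19/17) = -144533/17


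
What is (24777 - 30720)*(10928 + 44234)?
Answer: -327827766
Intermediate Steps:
(24777 - 30720)*(10928 + 44234) = -5943*55162 = -327827766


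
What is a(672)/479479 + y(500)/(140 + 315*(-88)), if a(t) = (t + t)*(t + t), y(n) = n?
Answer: 354135767/94457363 ≈ 3.7492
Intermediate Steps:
a(t) = 4*t² (a(t) = (2*t)*(2*t) = 4*t²)
a(672)/479479 + y(500)/(140 + 315*(-88)) = (4*672²)/479479 + 500/(140 + 315*(-88)) = (4*451584)*(1/479479) + 500/(140 - 27720) = 1806336*(1/479479) + 500/(-27580) = 258048/68497 + 500*(-1/27580) = 258048/68497 - 25/1379 = 354135767/94457363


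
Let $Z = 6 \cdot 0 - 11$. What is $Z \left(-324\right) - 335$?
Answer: $3229$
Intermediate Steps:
$Z = -11$ ($Z = 0 - 11 = -11$)
$Z \left(-324\right) - 335 = \left(-11\right) \left(-324\right) - 335 = 3564 - 335 = 3229$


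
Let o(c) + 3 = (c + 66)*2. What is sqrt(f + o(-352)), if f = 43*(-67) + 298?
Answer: I*sqrt(3158) ≈ 56.196*I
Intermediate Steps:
o(c) = 129 + 2*c (o(c) = -3 + (c + 66)*2 = -3 + (66 + c)*2 = -3 + (132 + 2*c) = 129 + 2*c)
f = -2583 (f = -2881 + 298 = -2583)
sqrt(f + o(-352)) = sqrt(-2583 + (129 + 2*(-352))) = sqrt(-2583 + (129 - 704)) = sqrt(-2583 - 575) = sqrt(-3158) = I*sqrt(3158)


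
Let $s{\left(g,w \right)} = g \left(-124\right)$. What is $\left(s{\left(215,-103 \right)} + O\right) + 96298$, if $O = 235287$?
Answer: $304925$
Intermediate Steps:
$s{\left(g,w \right)} = - 124 g$
$\left(s{\left(215,-103 \right)} + O\right) + 96298 = \left(\left(-124\right) 215 + 235287\right) + 96298 = \left(-26660 + 235287\right) + 96298 = 208627 + 96298 = 304925$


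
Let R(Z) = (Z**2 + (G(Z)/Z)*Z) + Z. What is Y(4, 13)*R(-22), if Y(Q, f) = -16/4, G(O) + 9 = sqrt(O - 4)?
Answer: -1812 - 4*I*sqrt(26) ≈ -1812.0 - 20.396*I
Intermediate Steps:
G(O) = -9 + sqrt(-4 + O) (G(O) = -9 + sqrt(O - 4) = -9 + sqrt(-4 + O))
R(Z) = -9 + Z + Z**2 + sqrt(-4 + Z) (R(Z) = (Z**2 + ((-9 + sqrt(-4 + Z))/Z)*Z) + Z = (Z**2 + (-9 + sqrt(-4 + Z))) + Z = (-9 + Z**2 + sqrt(-4 + Z)) + Z = -9 + Z + Z**2 + sqrt(-4 + Z))
Y(Q, f) = -4 (Y(Q, f) = -16*1/4 = -4)
Y(4, 13)*R(-22) = -4*(-9 - 22 + (-22)**2 + sqrt(-4 - 22)) = -4*(-9 - 22 + 484 + sqrt(-26)) = -4*(-9 - 22 + 484 + I*sqrt(26)) = -4*(453 + I*sqrt(26)) = -1812 - 4*I*sqrt(26)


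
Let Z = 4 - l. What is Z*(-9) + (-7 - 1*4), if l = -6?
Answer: -101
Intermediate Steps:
Z = 10 (Z = 4 - 1*(-6) = 4 + 6 = 10)
Z*(-9) + (-7 - 1*4) = 10*(-9) + (-7 - 1*4) = -90 + (-7 - 4) = -90 - 11 = -101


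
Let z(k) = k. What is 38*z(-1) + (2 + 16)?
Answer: -20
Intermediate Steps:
38*z(-1) + (2 + 16) = 38*(-1) + (2 + 16) = -38 + 18 = -20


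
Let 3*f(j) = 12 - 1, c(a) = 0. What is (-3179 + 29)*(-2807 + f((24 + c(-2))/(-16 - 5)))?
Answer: 8830500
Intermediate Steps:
f(j) = 11/3 (f(j) = (12 - 1)/3 = (⅓)*11 = 11/3)
(-3179 + 29)*(-2807 + f((24 + c(-2))/(-16 - 5))) = (-3179 + 29)*(-2807 + 11/3) = -3150*(-8410/3) = 8830500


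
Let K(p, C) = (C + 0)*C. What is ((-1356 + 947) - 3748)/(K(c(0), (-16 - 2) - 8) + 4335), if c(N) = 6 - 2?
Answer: -4157/5011 ≈ -0.82957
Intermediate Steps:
c(N) = 4
K(p, C) = C**2 (K(p, C) = C*C = C**2)
((-1356 + 947) - 3748)/(K(c(0), (-16 - 2) - 8) + 4335) = ((-1356 + 947) - 3748)/(((-16 - 2) - 8)**2 + 4335) = (-409 - 3748)/((-18 - 8)**2 + 4335) = -4157/((-26)**2 + 4335) = -4157/(676 + 4335) = -4157/5011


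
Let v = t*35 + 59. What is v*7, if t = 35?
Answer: 8988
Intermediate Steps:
v = 1284 (v = 35*35 + 59 = 1225 + 59 = 1284)
v*7 = 1284*7 = 8988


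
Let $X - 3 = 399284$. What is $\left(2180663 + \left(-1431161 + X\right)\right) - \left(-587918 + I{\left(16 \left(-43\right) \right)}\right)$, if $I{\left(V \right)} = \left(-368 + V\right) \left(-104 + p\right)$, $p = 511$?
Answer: $2166499$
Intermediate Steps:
$X = 399287$ ($X = 3 + 399284 = 399287$)
$I{\left(V \right)} = -149776 + 407 V$ ($I{\left(V \right)} = \left(-368 + V\right) \left(-104 + 511\right) = \left(-368 + V\right) 407 = -149776 + 407 V$)
$\left(2180663 + \left(-1431161 + X\right)\right) - \left(-587918 + I{\left(16 \left(-43\right) \right)}\right) = \left(2180663 + \left(-1431161 + 399287\right)\right) + \left(587918 - \left(-149776 + 407 \cdot 16 \left(-43\right)\right)\right) = \left(2180663 - 1031874\right) + \left(587918 - \left(-149776 + 407 \left(-688\right)\right)\right) = 1148789 + \left(587918 - \left(-149776 - 280016\right)\right) = 1148789 + \left(587918 - -429792\right) = 1148789 + \left(587918 + 429792\right) = 1148789 + 1017710 = 2166499$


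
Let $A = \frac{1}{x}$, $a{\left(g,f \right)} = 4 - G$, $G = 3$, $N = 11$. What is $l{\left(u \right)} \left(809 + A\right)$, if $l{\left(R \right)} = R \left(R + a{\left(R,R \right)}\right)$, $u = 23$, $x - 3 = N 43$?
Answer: $\frac{53141730}{119} \approx 4.4657 \cdot 10^{5}$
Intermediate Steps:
$x = 476$ ($x = 3 + 11 \cdot 43 = 3 + 473 = 476$)
$a{\left(g,f \right)} = 1$ ($a{\left(g,f \right)} = 4 - 3 = 1$)
$A = \frac{1}{476} \approx 0.0021008$
$l{\left(R \right)} = R \left(1 + R\right)$ ($l{\left(R \right)} = R \left(R + 1\right) = R \left(1 + R\right)$)
$l{\left(u \right)} \left(809 + A\right) = 23 \left(1 + 23\right) \left(809 + \frac{1}{476}\right) = 23 \cdot 24 \cdot \frac{385085}{476} = 552 \cdot \frac{385085}{476} = \frac{53141730}{119}$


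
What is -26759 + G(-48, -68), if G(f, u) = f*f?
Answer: -24455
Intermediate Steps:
G(f, u) = f²
-26759 + G(-48, -68) = -26759 + (-48)² = -26759 + 2304 = -24455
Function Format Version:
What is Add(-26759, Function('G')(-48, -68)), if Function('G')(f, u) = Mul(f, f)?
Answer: -24455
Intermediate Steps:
Function('G')(f, u) = Pow(f, 2)
Add(-26759, Function('G')(-48, -68)) = Add(-26759, Pow(-48, 2)) = Add(-26759, 2304) = -24455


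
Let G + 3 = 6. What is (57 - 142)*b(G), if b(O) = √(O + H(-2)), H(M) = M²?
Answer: -85*√7 ≈ -224.89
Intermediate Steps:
G = 3 (G = -3 + 6 = 3)
b(O) = √(4 + O) (b(O) = √(O + (-2)²) = √(O + 4) = √(4 + O))
(57 - 142)*b(G) = (57 - 142)*√(4 + 3) = -85*√7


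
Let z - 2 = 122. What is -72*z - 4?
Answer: -8932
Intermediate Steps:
z = 124 (z = 2 + 122 = 124)
-72*z - 4 = -72*124 - 4 = -8928 - 4 = -8932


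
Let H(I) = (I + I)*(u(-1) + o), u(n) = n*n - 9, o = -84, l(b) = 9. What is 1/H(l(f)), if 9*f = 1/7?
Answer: -1/1656 ≈ -0.00060386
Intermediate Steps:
f = 1/63 (f = (⅑)/7 = (⅑)*(⅐) = 1/63 ≈ 0.015873)
u(n) = -9 + n² (u(n) = n² - 9 = -9 + n²)
H(I) = -184*I (H(I) = (I + I)*((-9 + (-1)²) - 84) = (2*I)*((-9 + 1) - 84) = (2*I)*(-8 - 84) = (2*I)*(-92) = -184*I)
1/H(l(f)) = 1/(-184*9) = 1/(-1656) = -1/1656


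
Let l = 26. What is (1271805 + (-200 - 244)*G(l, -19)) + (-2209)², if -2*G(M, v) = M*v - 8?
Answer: 6040042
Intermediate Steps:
G(M, v) = 4 - M*v/2 (G(M, v) = -(M*v - 8)/2 = -(-8 + M*v)/2 = 4 - M*v/2)
(1271805 + (-200 - 244)*G(l, -19)) + (-2209)² = (1271805 + (-200 - 244)*(4 - ½*26*(-19))) + (-2209)² = (1271805 - 444*(4 + 247)) + 4879681 = (1271805 - 444*251) + 4879681 = (1271805 - 111444) + 4879681 = 1160361 + 4879681 = 6040042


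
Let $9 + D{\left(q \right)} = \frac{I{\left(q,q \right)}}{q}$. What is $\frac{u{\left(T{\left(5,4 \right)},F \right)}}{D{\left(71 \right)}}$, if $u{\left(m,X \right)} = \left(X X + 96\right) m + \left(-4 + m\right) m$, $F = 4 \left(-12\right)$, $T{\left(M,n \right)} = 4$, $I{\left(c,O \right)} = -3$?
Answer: $- \frac{113600}{107} \approx -1061.7$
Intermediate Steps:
$F = -48$
$D{\left(q \right)} = -9 - \frac{3}{q}$
$u{\left(m,X \right)} = m \left(-4 + m\right) + m \left(96 + X^{2}\right)$ ($u{\left(m,X \right)} = \left(X^{2} + 96\right) m + m \left(-4 + m\right) = \left(96 + X^{2}\right) m + m \left(-4 + m\right) = m \left(96 + X^{2}\right) + m \left(-4 + m\right) = m \left(-4 + m\right) + m \left(96 + X^{2}\right)$)
$\frac{u{\left(T{\left(5,4 \right)},F \right)}}{D{\left(71 \right)}} = \frac{4 \left(92 + 4 + \left(-48\right)^{2}\right)}{-9 - \frac{3}{71}} = \frac{4 \left(92 + 4 + 2304\right)}{-9 - \frac{3}{71}} = \frac{4 \cdot 2400}{-9 - \frac{3}{71}} = \frac{9600}{- \frac{642}{71}} = 9600 \left(- \frac{71}{642}\right) = - \frac{113600}{107}$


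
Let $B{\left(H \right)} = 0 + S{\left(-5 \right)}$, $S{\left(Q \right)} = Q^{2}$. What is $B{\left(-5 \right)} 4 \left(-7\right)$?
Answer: $-700$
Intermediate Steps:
$B{\left(H \right)} = 25$ ($B{\left(H \right)} = 0 + \left(-5\right)^{2} = 0 + 25 = 25$)
$B{\left(-5 \right)} 4 \left(-7\right) = 25 \cdot 4 \left(-7\right) = 100 \left(-7\right) = -700$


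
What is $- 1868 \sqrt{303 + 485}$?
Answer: $- 3736 \sqrt{197} \approx -52437.0$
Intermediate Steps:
$- 1868 \sqrt{303 + 485} = - 1868 \sqrt{788} = - 1868 \cdot 2 \sqrt{197} = - 3736 \sqrt{197}$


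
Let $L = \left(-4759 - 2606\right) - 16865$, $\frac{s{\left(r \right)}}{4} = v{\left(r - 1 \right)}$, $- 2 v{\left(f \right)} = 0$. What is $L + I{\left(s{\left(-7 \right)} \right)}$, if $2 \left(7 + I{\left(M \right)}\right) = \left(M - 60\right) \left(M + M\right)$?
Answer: $-24237$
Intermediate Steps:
$v{\left(f \right)} = 0$ ($v{\left(f \right)} = \left(- \frac{1}{2}\right) 0 = 0$)
$s{\left(r \right)} = 0$ ($s{\left(r \right)} = 4 \cdot 0 = 0$)
$L = -24230$ ($L = -7365 - 16865 = -24230$)
$I{\left(M \right)} = -7 + M \left(-60 + M\right)$ ($I{\left(M \right)} = -7 + \frac{\left(M - 60\right) \left(M + M\right)}{2} = -7 + \frac{\left(-60 + M\right) 2 M}{2} = -7 + \frac{2 M \left(-60 + M\right)}{2} = -7 + M \left(-60 + M\right)$)
$L + I{\left(s{\left(-7 \right)} \right)} = -24230 - \left(7 - 0^{2}\right) = -24230 + \left(-7 + 0 + 0\right) = -24230 - 7 = -24237$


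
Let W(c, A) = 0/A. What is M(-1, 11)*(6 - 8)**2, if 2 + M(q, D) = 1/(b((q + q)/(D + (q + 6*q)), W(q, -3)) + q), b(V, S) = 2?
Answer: -4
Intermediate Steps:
W(c, A) = 0
M(q, D) = -2 + 1/(2 + q)
M(-1, 11)*(6 - 8)**2 = ((-3 - 2*(-1))/(2 - 1))*(6 - 8)**2 = ((-3 + 2)/1)*(-2)**2 = (1*(-1))*4 = -1*4 = -4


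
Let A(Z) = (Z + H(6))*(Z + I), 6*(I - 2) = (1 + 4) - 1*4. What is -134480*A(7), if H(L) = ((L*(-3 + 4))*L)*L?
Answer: -824698600/3 ≈ -2.7490e+8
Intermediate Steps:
H(L) = L³ (H(L) = ((L*1)*L)*L = (L*L)*L = L²*L = L³)
I = 13/6 (I = 2 + ((1 + 4) - 1*4)/6 = 2 + (5 - 4)/6 = 2 + (⅙)*1 = 2 + ⅙ = 13/6 ≈ 2.1667)
A(Z) = (216 + Z)*(13/6 + Z) (A(Z) = (Z + 6³)*(Z + 13/6) = (Z + 216)*(13/6 + Z) = (216 + Z)*(13/6 + Z))
-134480*A(7) = -134480*(468 + 7² + (1309/6)*7) = -134480*(468 + 49 + 9163/6) = -134480*12265/6 = -824698600/3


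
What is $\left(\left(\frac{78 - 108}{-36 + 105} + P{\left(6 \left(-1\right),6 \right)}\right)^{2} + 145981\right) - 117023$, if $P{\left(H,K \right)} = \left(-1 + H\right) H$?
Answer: $\frac{16232718}{529} \approx 30686.0$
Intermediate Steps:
$P{\left(H,K \right)} = H \left(-1 + H\right)$
$\left(\left(\frac{78 - 108}{-36 + 105} + P{\left(6 \left(-1\right),6 \right)}\right)^{2} + 145981\right) - 117023 = \left(\left(\frac{78 - 108}{-36 + 105} + 6 \left(-1\right) \left(-1 + 6 \left(-1\right)\right)\right)^{2} + 145981\right) - 117023 = \left(\left(- \frac{30}{69} - 6 \left(-1 - 6\right)\right)^{2} + 145981\right) - 117023 = \left(\left(\left(-30\right) \frac{1}{69} - -42\right)^{2} + 145981\right) - 117023 = \left(\left(- \frac{10}{23} + 42\right)^{2} + 145981\right) - 117023 = \left(\left(\frac{956}{23}\right)^{2} + 145981\right) - 117023 = \left(\frac{913936}{529} + 145981\right) - 117023 = \frac{78137885}{529} - 117023 = \frac{16232718}{529}$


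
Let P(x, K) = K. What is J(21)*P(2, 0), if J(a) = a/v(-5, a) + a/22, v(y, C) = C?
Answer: 0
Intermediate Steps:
J(a) = 1 + a/22 (J(a) = a/a + a/22 = 1 + a*(1/22) = 1 + a/22)
J(21)*P(2, 0) = (1 + (1/22)*21)*0 = (1 + 21/22)*0 = (43/22)*0 = 0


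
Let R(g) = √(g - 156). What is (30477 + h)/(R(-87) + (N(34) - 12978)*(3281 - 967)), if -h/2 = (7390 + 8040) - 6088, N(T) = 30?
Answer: -39259777544/99744643226203 - 11793*I*√3/99744643226203 ≈ -0.0003936 - 2.0478e-10*I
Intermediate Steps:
R(g) = √(-156 + g)
h = -18684 (h = -2*((7390 + 8040) - 6088) = -2*(15430 - 6088) = -2*9342 = -18684)
(30477 + h)/(R(-87) + (N(34) - 12978)*(3281 - 967)) = (30477 - 18684)/(√(-156 - 87) + (30 - 12978)*(3281 - 967)) = 11793/(√(-243) - 12948*2314) = 11793/(9*I*√3 - 29961672) = 11793/(-29961672 + 9*I*√3)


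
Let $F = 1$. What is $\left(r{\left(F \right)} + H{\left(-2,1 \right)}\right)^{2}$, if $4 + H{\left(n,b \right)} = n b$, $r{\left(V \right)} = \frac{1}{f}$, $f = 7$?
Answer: $\frac{1681}{49} \approx 34.306$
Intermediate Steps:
$r{\left(V \right)} = \frac{1}{7}$
$H{\left(n,b \right)} = -4 + b n$ ($H{\left(n,b \right)} = -4 + n b = -4 + b n$)
$\left(r{\left(F \right)} + H{\left(-2,1 \right)}\right)^{2} = \left(\frac{1}{7} + \left(-4 + 1 \left(-2\right)\right)\right)^{2} = \left(\frac{1}{7} - 6\right)^{2} = \left(- \frac{41}{7}\right)^{2} = \frac{1681}{49}$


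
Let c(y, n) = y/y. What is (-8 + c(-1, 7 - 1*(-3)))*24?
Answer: -168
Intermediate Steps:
c(y, n) = 1
(-8 + c(-1, 7 - 1*(-3)))*24 = (-8 + 1)*24 = -7*24 = -168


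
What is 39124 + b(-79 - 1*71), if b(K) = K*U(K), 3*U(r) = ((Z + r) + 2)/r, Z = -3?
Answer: 117221/3 ≈ 39074.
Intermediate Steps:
U(r) = (-1 + r)/(3*r) (U(r) = (((-3 + r) + 2)/r)/3 = ((-1 + r)/r)/3 = (-1 + r)/(3*r))
b(K) = -⅓ + K/3 (b(K) = K*((-1 + K)/(3*K)) = -⅓ + K/3)
39124 + b(-79 - 1*71) = 39124 + (-⅓ + (-79 - 1*71)/3) = 39124 + (-⅓ + (-79 - 71)/3) = 39124 + (-⅓ + (⅓)*(-150)) = 39124 + (-⅓ - 50) = 39124 - 151/3 = 117221/3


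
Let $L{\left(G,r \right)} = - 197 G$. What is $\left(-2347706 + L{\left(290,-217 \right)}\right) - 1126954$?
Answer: $-3531790$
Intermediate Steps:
$\left(-2347706 + L{\left(290,-217 \right)}\right) - 1126954 = \left(-2347706 - 57130\right) - 1126954 = -2404836 - 1126954 = -3531790$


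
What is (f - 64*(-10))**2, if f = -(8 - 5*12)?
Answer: 478864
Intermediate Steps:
f = 52 (f = -(8 - 60) = -1*(-52) = 52)
(f - 64*(-10))**2 = (52 - 64*(-10))**2 = (52 + 640)**2 = 692**2 = 478864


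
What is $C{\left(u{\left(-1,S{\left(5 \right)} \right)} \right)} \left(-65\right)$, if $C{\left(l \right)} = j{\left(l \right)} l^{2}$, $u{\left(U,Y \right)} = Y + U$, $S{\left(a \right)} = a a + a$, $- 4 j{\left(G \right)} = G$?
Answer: $\frac{1585285}{4} \approx 3.9632 \cdot 10^{5}$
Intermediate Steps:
$j{\left(G \right)} = - \frac{G}{4}$
$S{\left(a \right)} = a + a^{2}$ ($S{\left(a \right)} = a^{2} + a = a + a^{2}$)
$u{\left(U,Y \right)} = U + Y$
$C{\left(l \right)} = - \frac{l^{3}}{4}$ ($C{\left(l \right)} = - \frac{l}{4} l^{2} = - \frac{l^{3}}{4}$)
$C{\left(u{\left(-1,S{\left(5 \right)} \right)} \right)} \left(-65\right) = - \frac{\left(-1 + 5 \left(1 + 5\right)\right)^{3}}{4} \left(-65\right) = - \frac{\left(-1 + 5 \cdot 6\right)^{3}}{4} \left(-65\right) = - \frac{\left(-1 + 30\right)^{3}}{4} \left(-65\right) = - \frac{29^{3}}{4} \left(-65\right) = \left(- \frac{1}{4}\right) 24389 \left(-65\right) = \left(- \frac{24389}{4}\right) \left(-65\right) = \frac{1585285}{4}$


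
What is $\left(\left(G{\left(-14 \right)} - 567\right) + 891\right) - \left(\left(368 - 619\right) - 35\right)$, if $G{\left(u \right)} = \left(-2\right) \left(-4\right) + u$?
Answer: $604$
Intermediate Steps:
$G{\left(u \right)} = 8 + u$
$\left(\left(G{\left(-14 \right)} - 567\right) + 891\right) - \left(\left(368 - 619\right) - 35\right) = \left(\left(\left(8 - 14\right) - 567\right) + 891\right) - \left(\left(368 - 619\right) - 35\right) = \left(\left(-6 - 567\right) + 891\right) - \left(-251 - 35\right) = \left(-573 + 891\right) - -286 = 318 + 286 = 604$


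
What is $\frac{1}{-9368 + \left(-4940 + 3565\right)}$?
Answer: $- \frac{1}{10743} \approx -9.3084 \cdot 10^{-5}$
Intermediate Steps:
$\frac{1}{-9368 + \left(-4940 + 3565\right)} = \frac{1}{-9368 - 1375} = \frac{1}{-10743} = - \frac{1}{10743}$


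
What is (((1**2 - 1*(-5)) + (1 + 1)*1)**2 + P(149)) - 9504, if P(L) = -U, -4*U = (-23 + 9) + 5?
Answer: -37769/4 ≈ -9442.3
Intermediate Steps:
U = 9/4 (U = -((-23 + 9) + 5)/4 = -(-14 + 5)/4 = -1/4*(-9) = 9/4 ≈ 2.2500)
P(L) = -9/4 (P(L) = -1*9/4 = -9/4)
(((1**2 - 1*(-5)) + (1 + 1)*1)**2 + P(149)) - 9504 = (((1**2 - 1*(-5)) + (1 + 1)*1)**2 - 9/4) - 9504 = (((1 + 5) + 2*1)**2 - 9/4) - 9504 = ((6 + 2)**2 - 9/4) - 9504 = (8**2 - 9/4) - 9504 = (64 - 9/4) - 9504 = 247/4 - 9504 = -37769/4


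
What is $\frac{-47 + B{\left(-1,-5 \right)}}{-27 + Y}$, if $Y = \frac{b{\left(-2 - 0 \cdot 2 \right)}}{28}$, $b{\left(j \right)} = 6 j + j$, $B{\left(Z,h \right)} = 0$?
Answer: $\frac{94}{55} \approx 1.7091$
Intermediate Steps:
$b{\left(j \right)} = 7 j$
$Y = - \frac{1}{2}$ ($Y = \frac{7 \left(-2 - 0 \cdot 2\right)}{28} = 7 \left(-2 - 0\right) \frac{1}{28} = 7 \left(-2 + 0\right) \frac{1}{28} = 7 \left(-2\right) \frac{1}{28} = \left(-14\right) \frac{1}{28} = - \frac{1}{2} \approx -0.5$)
$\frac{-47 + B{\left(-1,-5 \right)}}{-27 + Y} = \frac{-47 + 0}{-27 - \frac{1}{2}} = - \frac{47}{- \frac{55}{2}} = \left(-47\right) \left(- \frac{2}{55}\right) = \frac{94}{55}$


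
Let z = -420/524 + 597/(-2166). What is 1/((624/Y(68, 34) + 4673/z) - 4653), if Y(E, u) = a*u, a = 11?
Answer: -19051373/171264827603 ≈ -0.00011124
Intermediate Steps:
Y(E, u) = 11*u
z = -101879/94582 (z = -420*1/524 + 597*(-1/2166) = -105/131 - 199/722 = -101879/94582 ≈ -1.0772)
1/((624/Y(68, 34) + 4673/z) - 4653) = 1/((624/((11*34)) + 4673/(-101879/94582)) - 4653) = 1/((624/374 + 4673*(-94582/101879)) - 4653) = 1/((624*(1/374) - 441981686/101879) - 4653) = 1/((312/187 - 441981686/101879) - 4653) = 1/(-82618789034/19051373 - 4653) = 1/(-171264827603/19051373) = -19051373/171264827603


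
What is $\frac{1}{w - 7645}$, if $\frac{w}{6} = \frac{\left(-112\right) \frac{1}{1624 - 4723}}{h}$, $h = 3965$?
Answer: $- \frac{4095845}{31312734801} \approx -0.0001308$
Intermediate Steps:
$w = \frac{224}{4095845}$ ($w = 6 \frac{\left(-112\right) \frac{1}{1624 - 4723}}{3965} = 6 - \frac{112}{-3099} \cdot \frac{1}{3965} = 6 \left(-112\right) \left(- \frac{1}{3099}\right) \frac{1}{3965} = 6 \cdot \frac{112}{3099} \cdot \frac{1}{3965} = 6 \cdot \frac{112}{12287535} = \frac{224}{4095845} \approx 5.469 \cdot 10^{-5}$)
$\frac{1}{w - 7645} = \frac{1}{\frac{224}{4095845} - 7645} = \frac{1}{- \frac{31312734801}{4095845}} = - \frac{4095845}{31312734801}$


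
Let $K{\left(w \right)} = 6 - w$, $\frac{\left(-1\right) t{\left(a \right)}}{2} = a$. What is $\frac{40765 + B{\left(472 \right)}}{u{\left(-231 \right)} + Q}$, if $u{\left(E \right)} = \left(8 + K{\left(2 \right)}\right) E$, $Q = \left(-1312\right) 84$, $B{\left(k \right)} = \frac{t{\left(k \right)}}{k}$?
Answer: $- \frac{40763}{112980} \approx -0.3608$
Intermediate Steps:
$t{\left(a \right)} = - 2 a$
$B{\left(k \right)} = -2$ ($B{\left(k \right)} = \frac{\left(-2\right) k}{k} = -2$)
$Q = -110208$
$u{\left(E \right)} = 12 E$ ($u{\left(E \right)} = \left(8 + \left(6 - 2\right)\right) E = \left(8 + 4\right) E = 12 E$)
$\frac{40765 + B{\left(472 \right)}}{u{\left(-231 \right)} + Q} = \frac{40765 - 2}{12 \left(-231\right) - 110208} = \frac{40763}{-2772 - 110208} = \frac{40763}{-112980} = 40763 \left(- \frac{1}{112980}\right) = - \frac{40763}{112980}$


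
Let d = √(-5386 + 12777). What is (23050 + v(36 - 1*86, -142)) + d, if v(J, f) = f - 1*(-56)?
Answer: 22964 + √7391 ≈ 23050.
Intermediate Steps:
v(J, f) = 56 + f (v(J, f) = f + 56 = 56 + f)
d = √7391 ≈ 85.971
(23050 + v(36 - 1*86, -142)) + d = (23050 + (56 - 142)) + √7391 = (23050 - 86) + √7391 = 22964 + √7391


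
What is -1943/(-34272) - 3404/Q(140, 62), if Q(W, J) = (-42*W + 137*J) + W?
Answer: -363761/308448 ≈ -1.1793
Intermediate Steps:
Q(W, J) = -41*W + 137*J
-1943/(-34272) - 3404/Q(140, 62) = -1943/(-34272) - 3404/(-41*140 + 137*62) = -1943*(-1/34272) - 3404/(-5740 + 8494) = 1943/34272 - 3404/2754 = 1943/34272 - 3404*1/2754 = 1943/34272 - 1702/1377 = -363761/308448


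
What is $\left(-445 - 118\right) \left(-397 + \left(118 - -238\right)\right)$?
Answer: $23083$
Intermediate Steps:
$\left(-445 - 118\right) \left(-397 + \left(118 - -238\right)\right) = - 563 \left(-397 + \left(118 + 238\right)\right) = - 563 \left(-397 + 356\right) = \left(-563\right) \left(-41\right) = 23083$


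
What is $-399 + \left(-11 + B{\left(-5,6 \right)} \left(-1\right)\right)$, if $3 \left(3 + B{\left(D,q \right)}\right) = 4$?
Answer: $- \frac{1225}{3} \approx -408.33$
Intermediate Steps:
$B{\left(D,q \right)} = - \frac{5}{3}$ ($B{\left(D,q \right)} = -3 + \frac{1}{3} \cdot 4 = -3 + \frac{4}{3} = - \frac{5}{3}$)
$-399 + \left(-11 + B{\left(-5,6 \right)} \left(-1\right)\right) = -399 - \frac{28}{3} = - \frac{1225}{3}$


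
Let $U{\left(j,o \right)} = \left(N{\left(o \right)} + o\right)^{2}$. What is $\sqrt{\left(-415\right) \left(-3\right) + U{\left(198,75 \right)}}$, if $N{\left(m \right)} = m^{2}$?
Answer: $\sqrt{32491245} \approx 5700.1$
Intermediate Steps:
$U{\left(j,o \right)} = \left(o + o^{2}\right)^{2}$ ($U{\left(j,o \right)} = \left(o^{2} + o\right)^{2} = \left(o + o^{2}\right)^{2}$)
$\sqrt{\left(-415\right) \left(-3\right) + U{\left(198,75 \right)}} = \sqrt{\left(-415\right) \left(-3\right) + 75^{2} \left(1 + 75\right)^{2}} = \sqrt{1245 + 5625 \cdot 76^{2}} = \sqrt{1245 + 5625 \cdot 5776} = \sqrt{1245 + 32490000} = \sqrt{32491245}$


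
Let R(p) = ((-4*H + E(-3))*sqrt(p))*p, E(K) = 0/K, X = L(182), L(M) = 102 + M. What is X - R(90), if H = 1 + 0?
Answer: 284 + 1080*sqrt(10) ≈ 3699.3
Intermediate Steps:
H = 1
X = 284 (X = 102 + 182 = 284)
E(K) = 0
R(p) = -4*p**(3/2) (R(p) = ((-4*1 + 0)*sqrt(p))*p = ((-4 + 0)*sqrt(p))*p = (-4*sqrt(p))*p = -4*p**(3/2))
X - R(90) = 284 - (-4)*90**(3/2) = 284 - (-4)*270*sqrt(10) = 284 - (-1080)*sqrt(10) = 284 + 1080*sqrt(10)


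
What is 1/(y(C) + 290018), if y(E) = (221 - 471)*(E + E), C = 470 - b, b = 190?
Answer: 1/150018 ≈ 6.6659e-6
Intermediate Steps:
C = 280 (C = 470 - 1*190 = 470 - 190 = 280)
y(E) = -500*E
1/(y(C) + 290018) = 1/(-500*280 + 290018) = 1/(-140000 + 290018) = 1/150018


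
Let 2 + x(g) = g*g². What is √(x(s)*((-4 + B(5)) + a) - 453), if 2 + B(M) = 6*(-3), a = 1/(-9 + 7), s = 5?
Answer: I*√13866/2 ≈ 58.877*I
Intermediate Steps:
a = -½ (a = 1/(-2) = -½ ≈ -0.50000)
B(M) = -20 (B(M) = -2 + 6*(-3) = -2 - 18 = -20)
x(g) = -2 + g³ (x(g) = -2 + g*g² = -2 + g³)
√(x(s)*((-4 + B(5)) + a) - 453) = √((-2 + 5³)*((-4 - 20) - ½) - 453) = √((-2 + 125)*(-24 - ½) - 453) = √(123*(-49/2) - 453) = √(-6027/2 - 453) = √(-6933/2) = I*√13866/2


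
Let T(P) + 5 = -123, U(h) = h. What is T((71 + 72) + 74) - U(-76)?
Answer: -52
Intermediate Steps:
T(P) = -128 (T(P) = -5 - 123 = -128)
T((71 + 72) + 74) - U(-76) = -128 - 1*(-76) = -128 + 76 = -52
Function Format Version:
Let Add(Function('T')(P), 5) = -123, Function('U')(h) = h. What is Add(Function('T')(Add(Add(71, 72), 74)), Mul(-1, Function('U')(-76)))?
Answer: -52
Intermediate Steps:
Function('T')(P) = -128 (Function('T')(P) = Add(-5, -123) = -128)
Add(Function('T')(Add(Add(71, 72), 74)), Mul(-1, Function('U')(-76))) = Add(-128, Mul(-1, -76)) = Add(-128, 76) = -52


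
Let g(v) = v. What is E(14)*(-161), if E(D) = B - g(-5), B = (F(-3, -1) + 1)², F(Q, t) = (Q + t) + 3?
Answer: -805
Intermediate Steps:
F(Q, t) = 3 + Q + t
B = 0 (B = ((3 - 3 - 1) + 1)² = (-1 + 1)² = 0² = 0)
E(D) = 5 (E(D) = 0 - 1*(-5) = 0 + 5 = 5)
E(14)*(-161) = 5*(-161) = -805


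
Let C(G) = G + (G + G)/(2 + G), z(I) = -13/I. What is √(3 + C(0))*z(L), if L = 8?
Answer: -13*√3/8 ≈ -2.8146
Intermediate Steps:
C(G) = G + 2*G/(2 + G) (C(G) = G + (2*G)/(2 + G) = G + 2*G/(2 + G))
√(3 + C(0))*z(L) = √(3 + 0*(4 + 0)/(2 + 0))*(-13/8) = √(3 + 0*4/2)*(-13*⅛) = √(3 + 0*(½)*4)*(-13/8) = √(3 + 0)*(-13/8) = √3*(-13/8) = -13*√3/8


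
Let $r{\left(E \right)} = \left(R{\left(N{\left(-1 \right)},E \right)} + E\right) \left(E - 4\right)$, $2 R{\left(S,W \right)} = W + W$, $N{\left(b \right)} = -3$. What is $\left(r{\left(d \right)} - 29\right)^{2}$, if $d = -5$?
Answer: $3721$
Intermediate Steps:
$R{\left(S,W \right)} = W$ ($R{\left(S,W \right)} = \frac{W + W}{2} = \frac{2 W}{2} = W$)
$r{\left(E \right)} = 2 E \left(-4 + E\right)$ ($r{\left(E \right)} = \left(E + E\right) \left(E - 4\right) = 2 E \left(-4 + E\right)$)
$\left(r{\left(d \right)} - 29\right)^{2} = \left(2 \left(-5\right) \left(-4 - 5\right) - 29\right)^{2} = \left(2 \left(-5\right) \left(-9\right) - 29\right)^{2} = \left(90 - 29\right)^{2} = 61^{2} = 3721$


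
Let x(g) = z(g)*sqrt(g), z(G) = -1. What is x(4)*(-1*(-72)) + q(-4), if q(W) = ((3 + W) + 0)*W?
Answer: -140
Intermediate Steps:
q(W) = W*(3 + W) (q(W) = (3 + W)*W = W*(3 + W))
x(g) = -sqrt(g)
x(4)*(-1*(-72)) + q(-4) = (-sqrt(4))*(-1*(-72)) - 4*(3 - 4) = -1*2*72 - 4*(-1) = -2*72 + 4 = -144 + 4 = -140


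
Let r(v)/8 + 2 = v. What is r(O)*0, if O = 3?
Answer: 0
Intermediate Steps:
r(v) = -16 + 8*v
r(O)*0 = (-16 + 8*3)*0 = (-16 + 24)*0 = 8*0 = 0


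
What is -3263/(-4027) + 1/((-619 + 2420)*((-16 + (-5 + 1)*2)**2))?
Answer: 3384961915/4177513152 ≈ 0.81028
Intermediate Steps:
-3263/(-4027) + 1/((-619 + 2420)*((-16 + (-5 + 1)*2)**2)) = -3263*(-1/4027) + 1/(1801*((-16 - 4*2)**2)) = 3263/4027 + 1/(1801*((-16 - 8)**2)) = 3263/4027 + 1/(1801*((-24)**2)) = 3263/4027 + (1/1801)/576 = 3263/4027 + (1/1801)*(1/576) = 3263/4027 + 1/1037376 = 3384961915/4177513152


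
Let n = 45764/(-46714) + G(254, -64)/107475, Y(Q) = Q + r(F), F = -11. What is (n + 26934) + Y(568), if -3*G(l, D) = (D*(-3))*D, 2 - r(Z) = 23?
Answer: 68983014161897/2510293575 ≈ 27480.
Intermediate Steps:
r(Z) = -21 (r(Z) = 2 - 1*23 = 2 - 23 = -21)
G(l, D) = D**2 (G(l, D) = -D*(-3)*D/3 = -(-3*D)*D/3 = -(-1)*D**2 = D**2)
Y(Q) = -21 + Q (Y(Q) = Q - 21 = -21 + Q)
n = -2363572678/2510293575 (n = 45764/(-46714) + (-64)**2/107475 = 45764*(-1/46714) + 4096*(1/107475) = -22882/23357 + 4096/107475 = -2363572678/2510293575 ≈ -0.94155)
(n + 26934) + Y(568) = (-2363572678/2510293575 + 26934) + (-21 + 568) = 67609883576372/2510293575 + 547 = 68983014161897/2510293575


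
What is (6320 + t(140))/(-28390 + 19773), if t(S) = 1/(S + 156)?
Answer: -1870721/2550632 ≈ -0.73343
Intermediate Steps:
t(S) = 1/(156 + S)
(6320 + t(140))/(-28390 + 19773) = (6320 + 1/(156 + 140))/(-28390 + 19773) = (6320 + 1/296)/(-8617) = (6320 + 1/296)*(-1/8617) = (1870721/296)*(-1/8617) = -1870721/2550632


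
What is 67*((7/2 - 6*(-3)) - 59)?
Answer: -5025/2 ≈ -2512.5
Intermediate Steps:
67*((7/2 - 6*(-3)) - 59) = 67*((7*(½) + 18) - 59) = 67*((7/2 + 18) - 59) = 67*(43/2 - 59) = 67*(-75/2) = -5025/2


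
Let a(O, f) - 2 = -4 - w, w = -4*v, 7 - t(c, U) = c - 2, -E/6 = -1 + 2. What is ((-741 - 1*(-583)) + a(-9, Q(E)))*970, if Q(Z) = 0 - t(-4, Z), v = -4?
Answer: -170720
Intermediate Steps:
E = -6 (E = -6*(-1 + 2) = -6*1 = -6)
t(c, U) = 9 - c (t(c, U) = 7 - (c - 2) = 7 - (-2 + c) = 7 + (2 - c) = 9 - c)
Q(Z) = -13 (Q(Z) = 0 - (9 - 1*(-4)) = 0 - (9 + 4) = 0 - 1*13 = 0 - 13 = -13)
w = 16 (w = -4*(-4) = 16)
a(O, f) = -18 (a(O, f) = 2 + (-4 - 1*16) = 2 + (-4 - 16) = 2 - 20 = -18)
((-741 - 1*(-583)) + a(-9, Q(E)))*970 = ((-741 - 1*(-583)) - 18)*970 = ((-741 + 583) - 18)*970 = (-158 - 18)*970 = -176*970 = -170720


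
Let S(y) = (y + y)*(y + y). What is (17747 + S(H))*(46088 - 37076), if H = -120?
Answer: 679027164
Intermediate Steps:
S(y) = 4*y² (S(y) = (2*y)*(2*y) = 4*y²)
(17747 + S(H))*(46088 - 37076) = (17747 + 4*(-120)²)*(46088 - 37076) = (17747 + 4*14400)*9012 = (17747 + 57600)*9012 = 75347*9012 = 679027164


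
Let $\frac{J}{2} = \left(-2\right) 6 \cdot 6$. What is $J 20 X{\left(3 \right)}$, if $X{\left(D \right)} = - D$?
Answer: $8640$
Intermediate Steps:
$J = -144$ ($J = 2 \left(-2\right) 6 \cdot 6 = 2 \left(\left(-12\right) 6\right) = 2 \left(-72\right) = -144$)
$J 20 X{\left(3 \right)} = \left(-144\right) 20 \left(\left(-1\right) 3\right) = \left(-2880\right) \left(-3\right) = 8640$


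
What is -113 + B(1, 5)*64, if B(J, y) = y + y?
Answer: 527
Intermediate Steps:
B(J, y) = 2*y
-113 + B(1, 5)*64 = -113 + (2*5)*64 = -113 + 10*64 = -113 + 640 = 527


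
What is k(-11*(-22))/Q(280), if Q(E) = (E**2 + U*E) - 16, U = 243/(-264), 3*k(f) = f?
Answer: 2662/2578167 ≈ 0.0010325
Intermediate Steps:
k(f) = f/3
U = -81/88 (U = 243*(-1/264) = -81/88 ≈ -0.92045)
Q(E) = -16 + E**2 - 81*E/88 (Q(E) = (E**2 - 81*E/88) - 16 = -16 + E**2 - 81*E/88)
k(-11*(-22))/Q(280) = ((-11*(-22))/3)/(-16 + 280**2 - 81/88*280) = ((1/3)*242)/(-16 + 78400 - 2835/11) = 242/(3*(859389/11)) = (242/3)*(11/859389) = 2662/2578167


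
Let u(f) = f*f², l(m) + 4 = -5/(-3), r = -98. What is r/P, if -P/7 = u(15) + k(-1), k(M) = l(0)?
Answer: 21/5059 ≈ 0.0041510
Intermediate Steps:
l(m) = -7/3 (l(m) = -4 - 5/(-3) = -4 - 5*(-⅓) = -4 + 5/3 = -7/3)
k(M) = -7/3
u(f) = f³
P = -70826/3 (P = -7*(15³ - 7/3) = -7*(3375 - 7/3) = -7*10118/3 = -70826/3 ≈ -23609.)
r/P = -98/(-70826/3) = -98*(-3/70826) = 21/5059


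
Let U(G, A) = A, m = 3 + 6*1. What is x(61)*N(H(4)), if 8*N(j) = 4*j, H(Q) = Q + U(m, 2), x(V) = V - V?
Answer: 0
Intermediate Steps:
m = 9 (m = 3 + 6 = 9)
x(V) = 0
H(Q) = 2 + Q (H(Q) = Q + 2 = 2 + Q)
N(j) = j/2 (N(j) = (4*j)/8 = j/2)
x(61)*N(H(4)) = 0*((2 + 4)/2) = 0*((½)*6) = 0*3 = 0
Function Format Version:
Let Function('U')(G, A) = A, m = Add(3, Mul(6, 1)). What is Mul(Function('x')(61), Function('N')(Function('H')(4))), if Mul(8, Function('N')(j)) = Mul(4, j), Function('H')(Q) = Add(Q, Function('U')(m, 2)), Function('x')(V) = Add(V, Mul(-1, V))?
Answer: 0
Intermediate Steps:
m = 9 (m = Add(3, 6) = 9)
Function('x')(V) = 0
Function('H')(Q) = Add(2, Q) (Function('H')(Q) = Add(Q, 2) = Add(2, Q))
Function('N')(j) = Mul(Rational(1, 2), j) (Function('N')(j) = Mul(Rational(1, 8), Mul(4, j)) = Mul(Rational(1, 2), j))
Mul(Function('x')(61), Function('N')(Function('H')(4))) = Mul(0, Mul(Rational(1, 2), Add(2, 4))) = Mul(0, Mul(Rational(1, 2), 6)) = Mul(0, 3) = 0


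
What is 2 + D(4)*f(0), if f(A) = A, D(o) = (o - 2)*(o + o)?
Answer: 2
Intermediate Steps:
D(o) = 2*o*(-2 + o) (D(o) = (-2 + o)*(2*o) = 2*o*(-2 + o))
2 + D(4)*f(0) = 2 + (2*4*(-2 + 4))*0 = 2 + (2*4*2)*0 = 2 + 16*0 = 2 + 0 = 2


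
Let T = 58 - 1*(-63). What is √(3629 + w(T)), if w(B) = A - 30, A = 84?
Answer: √3683 ≈ 60.688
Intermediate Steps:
T = 121 (T = 58 + 63 = 121)
w(B) = 54 (w(B) = 84 - 30 = 54)
√(3629 + w(T)) = √(3629 + 54) = √3683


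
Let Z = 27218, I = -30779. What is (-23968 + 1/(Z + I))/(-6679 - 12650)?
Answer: 85350049/68830569 ≈ 1.2400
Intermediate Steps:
(-23968 + 1/(Z + I))/(-6679 - 12650) = (-23968 + 1/(27218 - 30779))/(-6679 - 12650) = (-23968 + 1/(-3561))/(-19329) = (-23968 - 1/3561)*(-1/19329) = -85350049/3561*(-1/19329) = 85350049/68830569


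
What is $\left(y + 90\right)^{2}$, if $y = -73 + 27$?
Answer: $1936$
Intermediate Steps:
$y = -46$
$\left(y + 90\right)^{2} = \left(-46 + 90\right)^{2} = 44^{2} = 1936$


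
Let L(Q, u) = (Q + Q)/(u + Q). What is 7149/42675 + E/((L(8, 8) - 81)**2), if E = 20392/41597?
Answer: 3173471213/18934954400 ≈ 0.16760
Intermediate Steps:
L(Q, u) = 2*Q/(Q + u) (L(Q, u) = (2*Q)/(Q + u) = 2*Q/(Q + u))
E = 20392/41597 (E = 20392*(1/41597) = 20392/41597 ≈ 0.49023)
7149/42675 + E/((L(8, 8) - 81)**2) = 7149/42675 + 20392/(41597*((2*8/(8 + 8) - 81)**2)) = 7149*(1/42675) + 20392/(41597*((2*8/16 - 81)**2)) = 2383/14225 + 20392/(41597*((2*8*(1/16) - 81)**2)) = 2383/14225 + 20392/(41597*((1 - 81)**2)) = 2383/14225 + 20392/(41597*((-80)**2)) = 2383/14225 + (20392/41597)/6400 = 2383/14225 + (20392/41597)*(1/6400) = 2383/14225 + 2549/33277600 = 3173471213/18934954400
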